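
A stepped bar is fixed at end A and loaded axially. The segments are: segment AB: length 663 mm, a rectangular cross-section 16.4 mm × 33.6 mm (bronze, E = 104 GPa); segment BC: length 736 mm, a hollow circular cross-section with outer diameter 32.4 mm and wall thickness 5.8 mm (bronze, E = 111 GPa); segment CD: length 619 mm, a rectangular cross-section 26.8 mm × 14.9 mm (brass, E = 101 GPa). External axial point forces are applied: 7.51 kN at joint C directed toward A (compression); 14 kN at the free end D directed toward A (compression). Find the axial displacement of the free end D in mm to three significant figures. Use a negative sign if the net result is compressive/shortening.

Internal axial forces (sectioning from the free end, tension +): N_CD = -14 kN, N_BC = -21.51 kN, N_AB = -21.51 kN.
A_AB = 551 mm².
A_BC = 484.7 mm².
A_CD = 399.3 mm².
δ_AB = -21510·663/(551·104000) = -0.2488 mm
δ_BC = -21510·736/(484.7·111000) = -0.2943 mm
δ_CD = -14000·619/(399.3·101000) = -0.2149 mm
δ = Σδ_i = -0.758 mm.

-0.758 mm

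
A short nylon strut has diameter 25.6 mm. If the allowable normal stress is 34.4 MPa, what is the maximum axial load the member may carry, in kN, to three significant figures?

A = 514.7 mm².
P_max = σ_allow · A = 34.4 · 514.7 = 17710 N = 17.71 kN.

17.7 kN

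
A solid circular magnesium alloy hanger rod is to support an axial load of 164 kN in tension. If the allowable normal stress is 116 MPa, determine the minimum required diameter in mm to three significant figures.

42.4 mm

Required area A ≥ P/σ_allow = 164000/116 = 1414 mm².
For a solid circular section, d ≥ √(4A/π) = 42.43 mm.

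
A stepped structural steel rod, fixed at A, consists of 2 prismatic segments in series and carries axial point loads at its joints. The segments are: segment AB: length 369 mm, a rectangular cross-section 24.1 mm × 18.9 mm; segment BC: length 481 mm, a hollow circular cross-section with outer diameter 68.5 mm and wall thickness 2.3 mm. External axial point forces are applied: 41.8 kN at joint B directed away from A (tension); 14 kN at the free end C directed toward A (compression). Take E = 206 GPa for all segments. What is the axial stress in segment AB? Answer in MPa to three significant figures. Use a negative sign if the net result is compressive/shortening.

Internal axial forces (sectioning from the free end, tension +): N_BC = -14 kN, N_AB = 27.8 kN.
A_AB = 455.5 mm².
σ_AB = N_AB/A_AB = 27800/455.5 = 61.03 MPa.

61.0 MPa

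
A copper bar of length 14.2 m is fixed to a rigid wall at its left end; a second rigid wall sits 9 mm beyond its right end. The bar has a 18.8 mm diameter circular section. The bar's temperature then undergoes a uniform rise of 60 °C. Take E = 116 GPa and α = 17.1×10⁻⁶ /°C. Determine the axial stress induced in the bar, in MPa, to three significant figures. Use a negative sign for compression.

-45.5 MPa

Free thermal expansion αLΔT = 17.1e-6 · 14200 · 60 = 14.57 mm.
The walls engage after the gap closes; constrained expansion = 14.57 − 9 = 5.569 mm.
The walls impose strain ε = −(5.569)/14200 = -3.9220e-04; σ = Eε = 116000 · -3.9220e-04 = -45.49 MPa.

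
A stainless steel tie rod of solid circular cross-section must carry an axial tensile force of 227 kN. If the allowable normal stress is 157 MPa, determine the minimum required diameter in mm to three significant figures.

Required area A ≥ P/σ_allow = 227000/157 = 1446 mm².
For a solid circular section, d ≥ √(4A/π) = 42.91 mm.

42.9 mm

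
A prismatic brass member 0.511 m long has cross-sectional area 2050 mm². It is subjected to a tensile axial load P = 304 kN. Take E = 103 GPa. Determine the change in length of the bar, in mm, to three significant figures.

0.736 mm

δ_mech = NL/(AE) = 304000·511/(2050·103000) = 0.7357 mm.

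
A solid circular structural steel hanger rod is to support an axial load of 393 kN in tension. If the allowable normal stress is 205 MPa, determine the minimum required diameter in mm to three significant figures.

49.4 mm

Required area A ≥ P/σ_allow = 393000/205 = 1917 mm².
For a solid circular section, d ≥ √(4A/π) = 49.41 mm.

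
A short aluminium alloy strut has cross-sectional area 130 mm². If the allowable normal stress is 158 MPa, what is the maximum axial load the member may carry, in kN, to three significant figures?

20.5 kN

P_max = σ_allow · A = 158 · 130 = 20540 N = 20.54 kN.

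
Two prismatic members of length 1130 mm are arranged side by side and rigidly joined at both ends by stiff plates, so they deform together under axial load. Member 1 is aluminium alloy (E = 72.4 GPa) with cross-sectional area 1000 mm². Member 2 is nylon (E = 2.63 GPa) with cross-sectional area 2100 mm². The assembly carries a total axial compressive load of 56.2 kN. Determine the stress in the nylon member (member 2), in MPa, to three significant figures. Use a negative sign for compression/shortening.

Equal strain + equilibrium ⇒ each member carries load in proportion to AE: A₁E₁ = 72400000 N, A₂E₂ = 5523000 N, ΣAE = 77920000 N.
σ₂ = P·E₂/ΣAE = -56200·2630/77920000 = -1.897 MPa.

-1.90 MPa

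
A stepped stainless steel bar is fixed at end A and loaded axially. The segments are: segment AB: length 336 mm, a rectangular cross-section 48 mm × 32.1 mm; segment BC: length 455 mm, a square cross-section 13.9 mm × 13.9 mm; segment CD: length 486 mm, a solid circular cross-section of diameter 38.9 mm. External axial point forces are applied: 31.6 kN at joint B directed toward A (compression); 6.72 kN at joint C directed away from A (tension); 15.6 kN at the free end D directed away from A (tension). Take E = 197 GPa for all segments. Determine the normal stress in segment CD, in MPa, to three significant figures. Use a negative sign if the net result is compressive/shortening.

13.1 MPa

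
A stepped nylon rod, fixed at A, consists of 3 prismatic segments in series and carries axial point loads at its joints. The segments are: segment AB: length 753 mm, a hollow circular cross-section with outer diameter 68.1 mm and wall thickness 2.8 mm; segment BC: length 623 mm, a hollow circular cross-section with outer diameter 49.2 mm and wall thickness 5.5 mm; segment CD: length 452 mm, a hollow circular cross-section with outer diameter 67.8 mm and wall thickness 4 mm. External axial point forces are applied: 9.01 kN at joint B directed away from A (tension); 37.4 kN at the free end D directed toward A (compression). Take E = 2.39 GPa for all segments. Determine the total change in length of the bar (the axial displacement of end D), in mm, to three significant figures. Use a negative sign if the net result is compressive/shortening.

-37.3 mm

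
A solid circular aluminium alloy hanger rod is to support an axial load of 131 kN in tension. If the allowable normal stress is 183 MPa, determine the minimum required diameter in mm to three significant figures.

30.2 mm

Required area A ≥ P/σ_allow = 131000/183 = 715.8 mm².
For a solid circular section, d ≥ √(4A/π) = 30.19 mm.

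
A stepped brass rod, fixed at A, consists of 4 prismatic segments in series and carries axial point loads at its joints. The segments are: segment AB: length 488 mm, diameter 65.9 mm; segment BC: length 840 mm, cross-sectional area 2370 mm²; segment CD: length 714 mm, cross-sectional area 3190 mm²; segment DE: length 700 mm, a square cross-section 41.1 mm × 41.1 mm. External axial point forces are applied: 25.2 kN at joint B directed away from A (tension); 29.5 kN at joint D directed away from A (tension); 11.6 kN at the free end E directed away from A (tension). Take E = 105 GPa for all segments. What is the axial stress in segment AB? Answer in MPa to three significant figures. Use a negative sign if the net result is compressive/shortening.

Internal axial forces (sectioning from the free end, tension +): N_DE = 11.6 kN, N_CD = 41.1 kN, N_BC = 41.1 kN, N_AB = 66.3 kN.
A_AB = 3411 mm².
σ_AB = N_AB/A_AB = 66300/3411 = 19.44 MPa.

19.4 MPa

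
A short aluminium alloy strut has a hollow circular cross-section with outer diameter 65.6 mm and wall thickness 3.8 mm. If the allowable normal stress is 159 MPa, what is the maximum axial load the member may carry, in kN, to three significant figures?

117 kN

A = 737.8 mm².
P_max = σ_allow · A = 159 · 737.8 = 117300 N = 117.3 kN.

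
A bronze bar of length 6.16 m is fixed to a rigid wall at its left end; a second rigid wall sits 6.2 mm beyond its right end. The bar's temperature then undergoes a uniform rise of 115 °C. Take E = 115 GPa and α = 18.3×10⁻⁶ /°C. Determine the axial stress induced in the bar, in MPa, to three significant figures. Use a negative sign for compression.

-126 MPa

Free thermal expansion αLΔT = 18.3e-6 · 6160 · 115 = 12.96 mm.
The walls engage after the gap closes; constrained expansion = 12.96 − 6.2 = 6.764 mm.
The walls impose strain ε = −(6.764)/6160 = -1.0980e-03; σ = Eε = 115000 · -1.0980e-03 = -126.3 MPa.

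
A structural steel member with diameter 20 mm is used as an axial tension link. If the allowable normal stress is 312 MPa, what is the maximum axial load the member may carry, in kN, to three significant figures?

A = 314.2 mm².
P_max = σ_allow · A = 312 · 314.2 = 98020 N = 98.02 kN.

98.0 kN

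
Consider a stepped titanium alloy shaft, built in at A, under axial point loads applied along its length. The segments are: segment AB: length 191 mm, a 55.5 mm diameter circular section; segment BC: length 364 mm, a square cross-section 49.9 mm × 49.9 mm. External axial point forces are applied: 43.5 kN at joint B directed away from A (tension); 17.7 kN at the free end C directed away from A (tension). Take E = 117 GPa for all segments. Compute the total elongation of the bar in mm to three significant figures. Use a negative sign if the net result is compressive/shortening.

0.0634 mm

Internal axial forces (sectioning from the free end, tension +): N_BC = 17.7 kN, N_AB = 61.2 kN.
A_AB = 2419 mm².
A_BC = 2490 mm².
δ_AB = 61200·191/(2419·117000) = 0.0413 mm
δ_BC = 17700·364/(2490·117000) = 0.02212 mm
δ = Σδ_i = 0.06341 mm.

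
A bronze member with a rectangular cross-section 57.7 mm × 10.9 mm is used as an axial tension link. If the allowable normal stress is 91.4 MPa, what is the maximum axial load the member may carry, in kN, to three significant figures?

57.5 kN

A = 628.9 mm².
P_max = σ_allow · A = 91.4 · 628.9 = 57480 N = 57.48 kN.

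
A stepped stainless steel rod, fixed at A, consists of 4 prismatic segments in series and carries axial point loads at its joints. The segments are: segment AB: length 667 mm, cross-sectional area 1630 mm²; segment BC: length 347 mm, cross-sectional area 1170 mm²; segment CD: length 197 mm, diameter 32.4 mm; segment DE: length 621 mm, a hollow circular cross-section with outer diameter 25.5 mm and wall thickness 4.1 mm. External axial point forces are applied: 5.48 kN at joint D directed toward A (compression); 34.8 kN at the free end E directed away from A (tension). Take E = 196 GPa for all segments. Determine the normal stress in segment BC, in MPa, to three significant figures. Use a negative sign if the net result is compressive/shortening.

Internal axial forces (sectioning from the free end, tension +): N_DE = 34.8 kN, N_CD = 29.32 kN, N_BC = 29.32 kN, N_AB = 29.32 kN.
σ_BC = N_BC/A_BC = 29320/1170 = 25.06 MPa.

25.1 MPa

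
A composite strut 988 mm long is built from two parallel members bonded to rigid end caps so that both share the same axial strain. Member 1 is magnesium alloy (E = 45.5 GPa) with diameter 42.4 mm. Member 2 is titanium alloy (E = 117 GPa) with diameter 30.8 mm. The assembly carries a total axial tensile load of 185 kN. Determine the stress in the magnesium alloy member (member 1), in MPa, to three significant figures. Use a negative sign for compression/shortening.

A_1 = 1412 mm².
A_2 = 745.1 mm².
Equal strain + equilibrium ⇒ each member carries load in proportion to AE: A₁E₁ = 64240000 N, A₂E₂ = 87170000 N, ΣAE = 151400000 N.
σ₁ = P·E₁/ΣAE = 185000·45500/151400000 = 55.59 MPa.

55.6 MPa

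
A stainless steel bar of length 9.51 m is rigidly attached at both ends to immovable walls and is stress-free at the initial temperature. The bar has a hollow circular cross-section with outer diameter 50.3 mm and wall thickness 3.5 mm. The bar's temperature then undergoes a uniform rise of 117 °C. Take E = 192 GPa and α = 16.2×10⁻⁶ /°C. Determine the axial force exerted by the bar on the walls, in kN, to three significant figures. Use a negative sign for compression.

Free thermal expansion αLΔT = 16.2e-6 · 9510 · 117 = 18.03 mm.
The walls impose strain ε = −(18.03)/9510 = -1.8954e-03; σ = Eε = 192000 · -1.8954e-03 = -363.9 MPa.
Wall reaction R = σ·A = -363.9·514.6 = -187300 N = -187.3 kN.

-187 kN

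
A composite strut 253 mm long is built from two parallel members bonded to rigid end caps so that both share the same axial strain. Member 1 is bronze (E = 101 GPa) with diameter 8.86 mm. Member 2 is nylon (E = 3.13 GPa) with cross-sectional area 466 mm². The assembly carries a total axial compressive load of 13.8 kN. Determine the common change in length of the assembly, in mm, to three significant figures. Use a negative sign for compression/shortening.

A_1 = 61.65 mm².
Equal strain + equilibrium ⇒ each member carries load in proportion to AE: A₁E₁ = 6227000 N, A₂E₂ = 1459000 N, ΣAE = 7686000 N.
δ = PL/ΣAE = -13800·253/7686000 = -0.4543 mm.

-0.454 mm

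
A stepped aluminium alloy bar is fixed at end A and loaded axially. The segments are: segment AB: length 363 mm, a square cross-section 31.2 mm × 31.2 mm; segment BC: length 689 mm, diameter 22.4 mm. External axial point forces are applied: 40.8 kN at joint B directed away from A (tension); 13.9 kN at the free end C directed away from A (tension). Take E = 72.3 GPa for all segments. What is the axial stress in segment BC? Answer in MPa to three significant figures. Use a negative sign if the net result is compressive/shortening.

35.3 MPa

Internal axial forces (sectioning from the free end, tension +): N_BC = 13.9 kN, N_AB = 54.7 kN.
A_BC = 394.1 mm².
σ_BC = N_BC/A_BC = 13900/394.1 = 35.27 MPa.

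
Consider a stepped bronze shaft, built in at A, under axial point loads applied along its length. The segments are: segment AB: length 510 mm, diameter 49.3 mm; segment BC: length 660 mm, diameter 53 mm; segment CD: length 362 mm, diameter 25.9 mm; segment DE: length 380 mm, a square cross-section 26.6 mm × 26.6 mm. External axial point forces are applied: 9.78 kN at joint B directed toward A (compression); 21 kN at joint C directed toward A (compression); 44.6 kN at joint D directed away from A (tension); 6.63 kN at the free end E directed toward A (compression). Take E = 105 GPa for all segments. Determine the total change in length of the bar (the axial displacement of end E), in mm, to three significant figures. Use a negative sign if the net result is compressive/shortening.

0.281 mm

Internal axial forces (sectioning from the free end, tension +): N_DE = -6.63 kN, N_CD = 37.97 kN, N_BC = 16.97 kN, N_AB = 7.19 kN.
A_AB = 1909 mm².
A_BC = 2206 mm².
A_CD = 526.9 mm².
A_DE = 707.6 mm².
δ_AB = 7190·510/(1909·105000) = 0.01829 mm
δ_BC = 16970·660/(2206·105000) = 0.04835 mm
δ_CD = 37970·362/(526.9·105000) = 0.2485 mm
δ_DE = -6630·380/(707.6·105000) = -0.03391 mm
δ = Σδ_i = 0.2812 mm.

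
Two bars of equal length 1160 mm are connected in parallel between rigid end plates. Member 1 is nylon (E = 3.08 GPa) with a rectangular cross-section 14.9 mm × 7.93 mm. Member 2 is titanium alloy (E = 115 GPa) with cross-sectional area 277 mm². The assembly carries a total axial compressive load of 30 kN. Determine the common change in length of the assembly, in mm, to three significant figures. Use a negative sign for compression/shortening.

-1.08 mm

A_1 = 118.2 mm².
Equal strain + equilibrium ⇒ each member carries load in proportion to AE: A₁E₁ = 363900 N, A₂E₂ = 31860000 N, ΣAE = 32220000 N.
δ = PL/ΣAE = -30000·1160/32220000 = -1.08 mm.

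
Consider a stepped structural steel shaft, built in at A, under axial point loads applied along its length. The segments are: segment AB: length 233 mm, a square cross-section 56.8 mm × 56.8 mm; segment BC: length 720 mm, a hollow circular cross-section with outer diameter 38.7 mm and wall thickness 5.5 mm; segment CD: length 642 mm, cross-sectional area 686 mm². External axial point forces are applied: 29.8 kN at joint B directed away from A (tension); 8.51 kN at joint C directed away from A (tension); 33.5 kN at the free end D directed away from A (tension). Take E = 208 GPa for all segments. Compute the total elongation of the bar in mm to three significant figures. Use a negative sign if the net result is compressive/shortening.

Internal axial forces (sectioning from the free end, tension +): N_CD = 33.5 kN, N_BC = 42.01 kN, N_AB = 71.81 kN.
A_AB = 3226 mm².
A_BC = 573.7 mm².
δ_AB = 71810·233/(3226·208000) = 0.02493 mm
δ_BC = 42010·720/(573.7·208000) = 0.2535 mm
δ_CD = 33500·642/(686·208000) = 0.1507 mm
δ = Σδ_i = 0.4292 mm.

0.429 mm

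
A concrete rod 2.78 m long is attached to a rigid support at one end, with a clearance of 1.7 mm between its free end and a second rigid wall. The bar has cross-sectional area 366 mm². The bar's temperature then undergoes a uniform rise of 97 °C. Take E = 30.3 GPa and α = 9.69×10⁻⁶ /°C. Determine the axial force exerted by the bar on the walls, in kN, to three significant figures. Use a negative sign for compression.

-3.64 kN

Free thermal expansion αLΔT = 9.69e-6 · 2780 · 97 = 2.613 mm.
The walls engage after the gap closes; constrained expansion = 2.613 − 1.7 = 0.913 mm.
The walls impose strain ε = −(0.913)/2780 = -3.2842e-04; σ = Eε = 30300 · -3.2842e-04 = -9.951 MPa.
Wall reaction R = σ·A = -9.951·366 = -3642 N = -3.642 kN.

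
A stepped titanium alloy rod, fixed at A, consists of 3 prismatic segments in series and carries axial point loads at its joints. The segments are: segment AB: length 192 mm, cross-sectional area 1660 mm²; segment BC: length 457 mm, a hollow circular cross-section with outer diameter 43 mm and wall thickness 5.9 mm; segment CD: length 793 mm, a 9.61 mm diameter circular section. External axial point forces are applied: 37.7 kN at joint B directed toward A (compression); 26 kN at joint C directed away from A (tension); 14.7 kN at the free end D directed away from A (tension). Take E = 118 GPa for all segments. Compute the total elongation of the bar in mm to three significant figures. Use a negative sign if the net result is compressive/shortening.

1.59 mm

Internal axial forces (sectioning from the free end, tension +): N_CD = 14.7 kN, N_BC = 40.7 kN, N_AB = 3 kN.
A_BC = 687.7 mm².
A_CD = 72.53 mm².
δ_AB = 3000·192/(1660·118000) = 0.002941 mm
δ_BC = 40700·457/(687.7·118000) = 0.2292 mm
δ_CD = 14700·793/(72.53·118000) = 1.362 mm
δ = Σδ_i = 1.594 mm.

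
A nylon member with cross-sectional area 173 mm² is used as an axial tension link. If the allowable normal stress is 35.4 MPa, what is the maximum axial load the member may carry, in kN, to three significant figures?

6.12 kN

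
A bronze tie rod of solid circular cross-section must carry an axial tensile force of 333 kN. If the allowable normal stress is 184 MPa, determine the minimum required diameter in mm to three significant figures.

Required area A ≥ P/σ_allow = 333000/184 = 1810 mm².
For a solid circular section, d ≥ √(4A/π) = 48 mm.

48.0 mm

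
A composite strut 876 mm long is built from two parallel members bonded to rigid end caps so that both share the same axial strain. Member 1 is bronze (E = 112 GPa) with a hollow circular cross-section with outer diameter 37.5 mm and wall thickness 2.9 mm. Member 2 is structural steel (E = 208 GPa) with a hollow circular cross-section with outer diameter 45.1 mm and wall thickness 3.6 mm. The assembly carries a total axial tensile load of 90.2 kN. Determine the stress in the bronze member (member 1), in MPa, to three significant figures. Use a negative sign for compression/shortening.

A_1 = 315.2 mm².
A_2 = 469.4 mm².
Equal strain + equilibrium ⇒ each member carries load in proportion to AE: A₁E₁ = 35310000 N, A₂E₂ = 97630000 N, ΣAE = 132900000 N.
σ₁ = P·E₁/ΣAE = 90200·112000/132900000 = 76 MPa.

76.0 MPa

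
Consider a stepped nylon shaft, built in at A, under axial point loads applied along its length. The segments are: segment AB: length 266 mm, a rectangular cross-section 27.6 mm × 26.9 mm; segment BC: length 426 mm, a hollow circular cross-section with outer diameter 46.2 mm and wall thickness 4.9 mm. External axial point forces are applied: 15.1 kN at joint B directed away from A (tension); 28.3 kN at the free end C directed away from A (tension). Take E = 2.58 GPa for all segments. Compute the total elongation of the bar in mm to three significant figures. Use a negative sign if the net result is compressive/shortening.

Internal axial forces (sectioning from the free end, tension +): N_BC = 28.3 kN, N_AB = 43.4 kN.
A_AB = 742.4 mm².
A_BC = 635.8 mm².
δ_AB = 43400·266/(742.4·2580) = 6.027 mm
δ_BC = 28300·426/(635.8·2580) = 7.35 mm
δ = Σδ_i = 13.38 mm.

13.4 mm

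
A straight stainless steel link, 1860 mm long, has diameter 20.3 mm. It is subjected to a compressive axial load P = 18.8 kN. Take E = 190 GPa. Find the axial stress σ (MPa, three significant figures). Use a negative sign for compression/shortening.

-58.1 MPa

A = 323.7 mm².
σ = N/A = -18800/323.7 = -58.09 MPa.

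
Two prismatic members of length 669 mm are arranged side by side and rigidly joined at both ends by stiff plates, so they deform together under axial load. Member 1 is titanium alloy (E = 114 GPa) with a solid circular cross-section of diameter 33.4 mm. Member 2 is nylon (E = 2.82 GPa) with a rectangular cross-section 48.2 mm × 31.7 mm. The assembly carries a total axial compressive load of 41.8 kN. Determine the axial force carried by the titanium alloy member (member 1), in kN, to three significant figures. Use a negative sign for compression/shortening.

A_1 = 876.2 mm².
A_2 = 1528 mm².
Equal strain + equilibrium ⇒ each member carries load in proportion to AE: A₁E₁ = 99880000 N, A₂E₂ = 4309000 N, ΣAE = 104200000 N.
F₁ = P·A₁E₁/ΣAE = -41800·99880000/104200000 = -40070 N.

-40.1 kN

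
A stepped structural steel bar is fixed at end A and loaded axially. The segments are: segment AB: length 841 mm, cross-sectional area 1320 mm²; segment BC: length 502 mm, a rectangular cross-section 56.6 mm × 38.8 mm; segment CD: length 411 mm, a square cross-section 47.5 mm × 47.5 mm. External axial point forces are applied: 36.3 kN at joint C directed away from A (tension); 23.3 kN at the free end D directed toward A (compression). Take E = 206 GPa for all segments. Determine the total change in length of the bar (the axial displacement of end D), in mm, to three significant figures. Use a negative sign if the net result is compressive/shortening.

Internal axial forces (sectioning from the free end, tension +): N_CD = -23.3 kN, N_BC = 13 kN, N_AB = 13 kN.
A_BC = 2196 mm².
A_CD = 2256 mm².
δ_AB = 13000·841/(1320·206000) = 0.04021 mm
δ_BC = 13000·502/(2196·206000) = 0.01443 mm
δ_CD = -23300·411/(2256·206000) = -0.0206 mm
δ = Σδ_i = 0.03403 mm.

0.0340 mm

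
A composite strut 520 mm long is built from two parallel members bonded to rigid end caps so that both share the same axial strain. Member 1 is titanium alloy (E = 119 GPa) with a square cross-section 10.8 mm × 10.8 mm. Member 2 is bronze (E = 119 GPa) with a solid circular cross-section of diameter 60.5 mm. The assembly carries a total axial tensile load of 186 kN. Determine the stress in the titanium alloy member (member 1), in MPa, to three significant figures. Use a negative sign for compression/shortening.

A_1 = 116.6 mm².
A_2 = 2875 mm².
Equal strain + equilibrium ⇒ each member carries load in proportion to AE: A₁E₁ = 13880000 N, A₂E₂ = 342100000 N, ΣAE = 356000000 N.
σ₁ = P·E₁/ΣAE = 186000·119000/356000000 = 62.18 MPa.

62.2 MPa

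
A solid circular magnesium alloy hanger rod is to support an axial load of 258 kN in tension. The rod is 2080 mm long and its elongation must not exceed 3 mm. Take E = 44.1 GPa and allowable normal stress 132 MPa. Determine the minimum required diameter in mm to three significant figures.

Required area A ≥ P/σ_allow = 258000/132 = 1955 mm².
For a solid circular section, d ≥ √(4A/π) = 49.89 mm.
Elongation limit: A ≥ PL/(Eδ_allow) = 258000·2080/(44100·3) = 4056 mm² ⇒ d ≥ 71.86 mm.
The elongation limit governs.

71.9 mm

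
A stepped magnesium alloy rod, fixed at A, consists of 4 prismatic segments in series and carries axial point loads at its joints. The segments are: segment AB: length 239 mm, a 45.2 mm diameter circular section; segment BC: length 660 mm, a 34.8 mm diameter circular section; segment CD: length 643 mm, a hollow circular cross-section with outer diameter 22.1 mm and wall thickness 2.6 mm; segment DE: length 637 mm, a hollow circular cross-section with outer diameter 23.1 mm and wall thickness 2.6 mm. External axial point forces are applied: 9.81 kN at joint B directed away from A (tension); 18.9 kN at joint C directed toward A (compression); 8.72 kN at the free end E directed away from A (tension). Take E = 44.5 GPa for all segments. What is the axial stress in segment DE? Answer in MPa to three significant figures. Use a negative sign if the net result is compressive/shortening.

52.1 MPa

Internal axial forces (sectioning from the free end, tension +): N_DE = 8.72 kN, N_CD = 8.72 kN, N_BC = -10.18 kN, N_AB = -0.37 kN.
A_DE = 167.4 mm².
σ_DE = N_DE/A_DE = 8720/167.4 = 52.08 MPa.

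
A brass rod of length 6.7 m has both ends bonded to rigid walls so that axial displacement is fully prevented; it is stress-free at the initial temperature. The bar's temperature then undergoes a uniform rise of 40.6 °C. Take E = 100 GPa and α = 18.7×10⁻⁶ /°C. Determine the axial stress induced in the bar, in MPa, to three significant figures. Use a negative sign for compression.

Free thermal expansion αLΔT = 18.7e-6 · 6700 · 40.6 = 5.087 mm.
The walls impose strain ε = −(5.087)/6700 = -7.5922e-04; σ = Eε = 100000 · -7.5922e-04 = -75.92 MPa.

-75.9 MPa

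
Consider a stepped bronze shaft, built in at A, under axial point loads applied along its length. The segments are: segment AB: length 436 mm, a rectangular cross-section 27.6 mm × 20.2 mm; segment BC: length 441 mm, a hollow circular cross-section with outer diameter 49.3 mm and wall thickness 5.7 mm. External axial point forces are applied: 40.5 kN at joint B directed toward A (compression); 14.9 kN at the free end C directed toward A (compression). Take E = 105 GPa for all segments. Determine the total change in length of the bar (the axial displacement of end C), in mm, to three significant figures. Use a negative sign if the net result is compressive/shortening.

Internal axial forces (sectioning from the free end, tension +): N_BC = -14.9 kN, N_AB = -55.4 kN.
A_AB = 557.5 mm².
A_BC = 780.7 mm².
δ_AB = -55400·436/(557.5·105000) = -0.4126 mm
δ_BC = -14900·441/(780.7·105000) = -0.08015 mm
δ = Σδ_i = -0.4928 mm.

-0.493 mm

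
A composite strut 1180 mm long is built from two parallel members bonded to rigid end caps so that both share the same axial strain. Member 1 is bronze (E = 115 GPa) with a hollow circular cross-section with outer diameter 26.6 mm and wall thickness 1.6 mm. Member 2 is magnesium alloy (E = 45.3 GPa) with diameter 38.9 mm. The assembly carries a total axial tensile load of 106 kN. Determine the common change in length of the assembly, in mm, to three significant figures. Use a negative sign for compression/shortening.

1.83 mm

A_1 = 125.7 mm².
A_2 = 1188 mm².
Equal strain + equilibrium ⇒ each member carries load in proportion to AE: A₁E₁ = 14450000 N, A₂E₂ = 53840000 N, ΣAE = 68290000 N.
δ = PL/ΣAE = 106000·1180/68290000 = 1.832 mm.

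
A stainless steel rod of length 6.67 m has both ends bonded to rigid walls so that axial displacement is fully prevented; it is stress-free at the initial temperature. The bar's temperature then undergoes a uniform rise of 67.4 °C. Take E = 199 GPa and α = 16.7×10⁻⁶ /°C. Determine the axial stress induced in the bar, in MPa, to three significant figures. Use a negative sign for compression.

-224 MPa

Free thermal expansion αLΔT = 16.7e-6 · 6670 · 67.4 = 7.508 mm.
The walls impose strain ε = −(7.508)/6670 = -1.1256e-03; σ = Eε = 199000 · -1.1256e-03 = -224 MPa.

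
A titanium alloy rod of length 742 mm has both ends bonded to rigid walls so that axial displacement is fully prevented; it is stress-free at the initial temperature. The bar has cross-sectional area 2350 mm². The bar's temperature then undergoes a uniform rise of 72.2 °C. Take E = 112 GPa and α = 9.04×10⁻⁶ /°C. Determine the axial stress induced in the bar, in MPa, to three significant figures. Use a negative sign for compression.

-73.1 MPa

Free thermal expansion αLΔT = 9.04e-6 · 742 · 72.2 = 0.4843 mm.
The walls impose strain ε = −(0.4843)/742 = -6.5269e-04; σ = Eε = 112000 · -6.5269e-04 = -73.1 MPa.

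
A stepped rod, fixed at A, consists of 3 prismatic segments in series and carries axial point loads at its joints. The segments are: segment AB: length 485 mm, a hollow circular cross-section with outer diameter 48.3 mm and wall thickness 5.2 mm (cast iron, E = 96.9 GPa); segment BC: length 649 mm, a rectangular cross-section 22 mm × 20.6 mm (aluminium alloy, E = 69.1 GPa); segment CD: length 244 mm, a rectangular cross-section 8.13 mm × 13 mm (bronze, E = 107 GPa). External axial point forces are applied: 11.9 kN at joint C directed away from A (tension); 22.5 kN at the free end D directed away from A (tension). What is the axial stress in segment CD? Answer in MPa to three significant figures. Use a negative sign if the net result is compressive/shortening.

213 MPa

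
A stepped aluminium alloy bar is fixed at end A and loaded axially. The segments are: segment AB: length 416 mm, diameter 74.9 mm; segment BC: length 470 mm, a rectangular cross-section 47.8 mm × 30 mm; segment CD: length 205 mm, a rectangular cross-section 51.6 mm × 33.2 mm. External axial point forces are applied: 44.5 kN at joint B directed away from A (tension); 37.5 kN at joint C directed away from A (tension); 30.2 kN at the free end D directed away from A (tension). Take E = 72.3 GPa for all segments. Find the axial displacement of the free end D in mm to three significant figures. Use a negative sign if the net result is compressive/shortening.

0.503 mm

Internal axial forces (sectioning from the free end, tension +): N_CD = 30.2 kN, N_BC = 67.7 kN, N_AB = 112.2 kN.
A_AB = 4406 mm².
A_BC = 1434 mm².
A_CD = 1713 mm².
δ_AB = 112200·416/(4406·72300) = 0.1465 mm
δ_BC = 67700·470/(1434·72300) = 0.3069 mm
δ_CD = 30200·205/(1713·72300) = 0.04998 mm
δ = Σδ_i = 0.5034 mm.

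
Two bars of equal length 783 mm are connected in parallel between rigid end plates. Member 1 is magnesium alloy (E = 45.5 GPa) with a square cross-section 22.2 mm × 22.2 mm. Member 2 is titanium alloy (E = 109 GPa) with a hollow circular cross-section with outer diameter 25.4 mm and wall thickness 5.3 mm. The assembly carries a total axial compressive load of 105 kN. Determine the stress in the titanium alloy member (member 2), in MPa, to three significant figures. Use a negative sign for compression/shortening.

-194 MPa

A_1 = 492.8 mm².
A_2 = 334.7 mm².
Equal strain + equilibrium ⇒ each member carries load in proportion to AE: A₁E₁ = 22420000 N, A₂E₂ = 36480000 N, ΣAE = 58900000 N.
σ₂ = P·E₂/ΣAE = -105000·109000/58900000 = -194.3 MPa.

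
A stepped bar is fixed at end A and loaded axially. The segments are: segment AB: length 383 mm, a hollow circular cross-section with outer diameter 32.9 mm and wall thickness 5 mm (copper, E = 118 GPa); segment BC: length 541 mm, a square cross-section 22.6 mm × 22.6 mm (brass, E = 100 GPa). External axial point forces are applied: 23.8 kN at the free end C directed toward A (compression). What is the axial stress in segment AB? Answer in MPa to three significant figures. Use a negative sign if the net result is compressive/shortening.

-54.3 MPa

Internal axial forces (sectioning from the free end, tension +): N_BC = -23.8 kN, N_AB = -23.8 kN.
A_AB = 438.3 mm².
σ_AB = N_AB/A_AB = -23800/438.3 = -54.31 MPa.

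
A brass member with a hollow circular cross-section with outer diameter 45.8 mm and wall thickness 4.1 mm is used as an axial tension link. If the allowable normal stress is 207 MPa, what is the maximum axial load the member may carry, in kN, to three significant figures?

A = 537.1 mm².
P_max = σ_allow · A = 207 · 537.1 = 111200 N = 111.2 kN.

111 kN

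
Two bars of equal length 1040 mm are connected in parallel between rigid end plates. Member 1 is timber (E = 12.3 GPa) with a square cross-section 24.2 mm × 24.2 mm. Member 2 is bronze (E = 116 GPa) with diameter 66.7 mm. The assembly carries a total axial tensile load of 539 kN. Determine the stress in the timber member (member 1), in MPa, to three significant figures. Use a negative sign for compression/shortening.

A_1 = 585.6 mm².
A_2 = 3494 mm².
Equal strain + equilibrium ⇒ each member carries load in proportion to AE: A₁E₁ = 7203000 N, A₂E₂ = 405300000 N, ΣAE = 412500000 N.
σ₁ = P·E₁/ΣAE = 539000·12300/412500000 = 16.07 MPa.

16.1 MPa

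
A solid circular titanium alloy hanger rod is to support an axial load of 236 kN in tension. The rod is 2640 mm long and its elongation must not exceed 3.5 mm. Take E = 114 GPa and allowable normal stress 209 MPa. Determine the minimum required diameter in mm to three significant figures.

44.6 mm

Required area A ≥ P/σ_allow = 236000/209 = 1129 mm².
For a solid circular section, d ≥ √(4A/π) = 37.92 mm.
Elongation limit: A ≥ PL/(Eδ_allow) = 236000·2640/(114000·3.5) = 1562 mm² ⇒ d ≥ 44.59 mm.
The elongation limit governs.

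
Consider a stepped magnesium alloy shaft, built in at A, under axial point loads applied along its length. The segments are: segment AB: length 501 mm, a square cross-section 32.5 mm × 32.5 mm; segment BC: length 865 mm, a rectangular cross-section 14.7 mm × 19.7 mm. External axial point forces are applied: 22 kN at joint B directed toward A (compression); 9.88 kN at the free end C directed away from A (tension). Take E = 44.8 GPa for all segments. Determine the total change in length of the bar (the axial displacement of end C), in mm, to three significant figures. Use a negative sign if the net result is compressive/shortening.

0.530 mm

Internal axial forces (sectioning from the free end, tension +): N_BC = 9.88 kN, N_AB = -12.12 kN.
A_AB = 1056 mm².
A_BC = 289.6 mm².
δ_AB = -12120·501/(1056·44800) = -0.1283 mm
δ_BC = 9880·865/(289.6·44800) = 0.6587 mm
δ = Σδ_i = 0.5304 mm.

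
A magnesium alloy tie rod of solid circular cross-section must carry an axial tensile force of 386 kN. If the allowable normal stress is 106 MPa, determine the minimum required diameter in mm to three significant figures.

68.1 mm

Required area A ≥ P/σ_allow = 386000/106 = 3642 mm².
For a solid circular section, d ≥ √(4A/π) = 68.09 mm.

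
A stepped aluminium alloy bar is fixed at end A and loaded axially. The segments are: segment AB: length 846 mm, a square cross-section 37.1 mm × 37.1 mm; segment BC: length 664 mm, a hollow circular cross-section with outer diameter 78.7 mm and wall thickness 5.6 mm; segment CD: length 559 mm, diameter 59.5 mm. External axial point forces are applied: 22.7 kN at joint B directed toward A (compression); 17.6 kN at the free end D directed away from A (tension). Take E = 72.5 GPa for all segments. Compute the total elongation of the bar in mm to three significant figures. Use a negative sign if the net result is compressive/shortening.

Internal axial forces (sectioning from the free end, tension +): N_CD = 17.6 kN, N_BC = 17.6 kN, N_AB = -5.1 kN.
A_AB = 1376 mm².
A_BC = 1286 mm².
A_CD = 2781 mm².
δ_AB = -5100·846/(1376·72500) = -0.04324 mm
δ_BC = 17600·664/(1286·72500) = 0.1253 mm
δ_CD = 17600·559/(2781·72500) = 0.0488 mm
δ = Σδ_i = 0.1309 mm.

0.131 mm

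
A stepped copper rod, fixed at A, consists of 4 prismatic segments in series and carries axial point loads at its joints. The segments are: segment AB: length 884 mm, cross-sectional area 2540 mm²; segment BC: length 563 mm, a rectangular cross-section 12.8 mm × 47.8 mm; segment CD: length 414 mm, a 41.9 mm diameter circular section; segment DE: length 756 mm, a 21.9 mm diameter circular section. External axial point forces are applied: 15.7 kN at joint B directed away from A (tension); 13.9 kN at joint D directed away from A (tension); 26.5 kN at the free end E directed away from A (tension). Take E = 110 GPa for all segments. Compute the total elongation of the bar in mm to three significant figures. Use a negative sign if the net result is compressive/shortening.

1.11 mm

Internal axial forces (sectioning from the free end, tension +): N_DE = 26.5 kN, N_CD = 40.4 kN, N_BC = 40.4 kN, N_AB = 56.1 kN.
A_BC = 611.8 mm².
A_CD = 1379 mm².
A_DE = 376.7 mm².
δ_AB = 56100·884/(2540·110000) = 0.1775 mm
δ_BC = 40400·563/(611.8·110000) = 0.338 mm
δ_CD = 40400·414/(1379·110000) = 0.1103 mm
δ_DE = 26500·756/(376.7·110000) = 0.4835 mm
δ = Σδ_i = 1.109 mm.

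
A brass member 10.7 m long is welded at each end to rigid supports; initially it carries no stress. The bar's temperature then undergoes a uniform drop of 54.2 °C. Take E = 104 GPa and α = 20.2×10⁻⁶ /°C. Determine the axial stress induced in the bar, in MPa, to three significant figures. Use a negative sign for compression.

Free thermal expansion αLΔT = 20.2e-6 · 10700 · -54.2 = -11.71 mm.
The walls impose strain ε = −(-11.71)/10700 = 1.0948e-03; σ = Eε = 104000 · 1.0948e-03 = 113.9 MPa.

114 MPa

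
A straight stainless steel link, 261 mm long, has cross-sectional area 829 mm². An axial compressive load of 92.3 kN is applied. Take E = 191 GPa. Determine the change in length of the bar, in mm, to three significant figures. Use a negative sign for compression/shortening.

δ_mech = NL/(AE) = -92300·261/(829·191000) = -0.1521 mm.

-0.152 mm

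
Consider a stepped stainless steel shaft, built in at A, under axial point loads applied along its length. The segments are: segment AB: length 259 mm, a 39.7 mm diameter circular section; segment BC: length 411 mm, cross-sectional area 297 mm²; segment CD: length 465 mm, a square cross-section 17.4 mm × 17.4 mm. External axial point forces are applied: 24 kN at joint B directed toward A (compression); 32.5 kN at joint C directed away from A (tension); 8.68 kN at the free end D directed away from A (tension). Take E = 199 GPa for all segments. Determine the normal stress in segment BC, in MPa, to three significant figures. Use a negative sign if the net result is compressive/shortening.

Internal axial forces (sectioning from the free end, tension +): N_CD = 8.68 kN, N_BC = 41.18 kN, N_AB = 17.18 kN.
σ_BC = N_BC/A_BC = 41180/297 = 138.7 MPa.

139 MPa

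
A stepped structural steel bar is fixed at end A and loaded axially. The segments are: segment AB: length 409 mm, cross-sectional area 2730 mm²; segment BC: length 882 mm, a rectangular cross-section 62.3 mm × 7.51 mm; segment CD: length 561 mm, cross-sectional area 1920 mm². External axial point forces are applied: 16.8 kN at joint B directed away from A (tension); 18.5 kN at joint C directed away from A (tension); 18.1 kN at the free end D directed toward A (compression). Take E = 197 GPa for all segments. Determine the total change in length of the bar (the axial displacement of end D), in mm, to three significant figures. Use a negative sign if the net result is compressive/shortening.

-0.00994 mm

Internal axial forces (sectioning from the free end, tension +): N_CD = -18.1 kN, N_BC = 0.4 kN, N_AB = 17.2 kN.
A_BC = 467.9 mm².
δ_AB = 17200·409/(2730·197000) = 0.01308 mm
δ_BC = 400·882/(467.9·197000) = 0.003828 mm
δ_CD = -18100·561/(1920·197000) = -0.02685 mm
δ = Σδ_i = -0.009938 mm.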